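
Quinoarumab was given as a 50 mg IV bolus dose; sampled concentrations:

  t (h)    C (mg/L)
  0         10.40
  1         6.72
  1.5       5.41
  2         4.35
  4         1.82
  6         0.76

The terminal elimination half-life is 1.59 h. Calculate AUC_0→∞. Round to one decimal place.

Trapezoidal AUC_0→6:
  [0→1]: (10.40+6.72)/2 × 1 = 8.56
  [1→1.5]: (6.72+5.41)/2 × 0.5 = 3.0325
  [1.5→2]: (5.41+4.35)/2 × 0.5 = 2.44
  [2→4]: (4.35+1.82)/2 × 2 = 6.17
  [4→6]: (1.82+0.76)/2 × 2 = 2.58
  Sum = 22.7825 mg/L·h
k_e = ln2 / t½ = 0.693147 / 1.59 = 0.4359 h^-1
Extrapolated tail: C_last / k_e = 0.76 / 0.4359 = 1.744
AUC_0→∞ = 22.7825 + 1.744 = 24.5265 mg/L·h

AUC = 24.5 mg/L·h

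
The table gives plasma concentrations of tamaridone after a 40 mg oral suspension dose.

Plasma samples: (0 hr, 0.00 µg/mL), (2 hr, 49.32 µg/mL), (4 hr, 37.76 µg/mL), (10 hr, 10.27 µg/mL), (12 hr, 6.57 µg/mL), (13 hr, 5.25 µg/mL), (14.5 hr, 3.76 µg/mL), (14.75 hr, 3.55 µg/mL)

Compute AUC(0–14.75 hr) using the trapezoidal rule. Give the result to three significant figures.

AUC = 311 µg/mL·hr

Trapezoidal AUC_0→14.75:
  [0→2]: (0.00+49.32)/2 × 2 = 49.32
  [2→4]: (49.32+37.76)/2 × 2 = 87.08
  [4→10]: (37.76+10.27)/2 × 6 = 144.09
  [10→12]: (10.27+6.57)/2 × 2 = 16.84
  [12→13]: (6.57+5.25)/2 × 1 = 5.91
  [13→14.5]: (5.25+3.76)/2 × 1.5 = 6.7575
  [14.5→14.75]: (3.76+3.55)/2 × 0.25 = 0.91375
  Sum = 310.91125 µg/mL·hr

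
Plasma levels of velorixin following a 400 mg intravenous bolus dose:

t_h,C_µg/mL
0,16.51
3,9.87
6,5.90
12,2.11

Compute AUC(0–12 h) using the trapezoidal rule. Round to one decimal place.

AUC = 87.3 µg/mL·h

Trapezoidal AUC_0→12:
  [0→3]: (16.51+9.87)/2 × 3 = 39.57
  [3→6]: (9.87+5.90)/2 × 3 = 23.655
  [6→12]: (5.90+2.11)/2 × 6 = 24.03
  Sum = 87.255 µg/mL·h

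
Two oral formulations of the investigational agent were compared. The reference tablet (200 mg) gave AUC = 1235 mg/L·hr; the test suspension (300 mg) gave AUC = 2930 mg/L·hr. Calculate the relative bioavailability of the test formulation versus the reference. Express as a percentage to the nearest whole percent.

F_rel = 158%

F_rel = (AUC_test/D_test) / (AUC_ref/D_ref)
      = (2930/300) / (1235/200)
      = 9.76667 / 6.175 = 1.5816 = 158.16%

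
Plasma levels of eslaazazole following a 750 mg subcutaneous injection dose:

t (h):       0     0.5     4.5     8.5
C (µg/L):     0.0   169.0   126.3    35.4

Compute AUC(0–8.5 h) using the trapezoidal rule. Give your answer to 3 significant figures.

AUC = 956 µg/L·h

Trapezoidal AUC_0→8.5:
  [0→0.5]: (0.0+169.0)/2 × 0.5 = 42.25
  [0.5→4.5]: (169.0+126.3)/2 × 4 = 590.6
  [4.5→8.5]: (126.3+35.4)/2 × 4 = 323.4
  Sum = 956.25 µg/L·h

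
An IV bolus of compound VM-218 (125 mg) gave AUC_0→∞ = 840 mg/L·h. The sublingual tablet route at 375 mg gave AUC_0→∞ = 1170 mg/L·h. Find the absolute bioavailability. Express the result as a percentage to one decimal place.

F = 46.4%

F = (AUC_ev / D_ev) / (AUC_iv / D_iv)
  = (1170/375) / (840/125)
  = 3.12 / 6.72 = 0.4643
  = 46.43%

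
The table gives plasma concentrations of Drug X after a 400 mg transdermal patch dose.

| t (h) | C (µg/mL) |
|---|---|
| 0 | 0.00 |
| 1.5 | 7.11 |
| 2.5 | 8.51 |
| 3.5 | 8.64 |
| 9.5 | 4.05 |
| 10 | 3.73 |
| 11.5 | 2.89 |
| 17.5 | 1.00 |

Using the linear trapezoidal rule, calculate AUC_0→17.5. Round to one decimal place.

Trapezoidal AUC_0→17.5:
  [0→1.5]: (0.00+7.11)/2 × 1.5 = 5.3325
  [1.5→2.5]: (7.11+8.51)/2 × 1 = 7.81
  [2.5→3.5]: (8.51+8.64)/2 × 1 = 8.575
  [3.5→9.5]: (8.64+4.05)/2 × 6 = 38.07
  [9.5→10]: (4.05+3.73)/2 × 0.5 = 1.945
  [10→11.5]: (3.73+2.89)/2 × 1.5 = 4.965
  [11.5→17.5]: (2.89+1.00)/2 × 6 = 11.67
  Sum = 78.3675 µg/mL·h

AUC = 78.4 µg/mL·h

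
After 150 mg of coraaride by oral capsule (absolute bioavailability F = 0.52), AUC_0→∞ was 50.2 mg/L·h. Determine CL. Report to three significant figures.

CL = 1.55 L/h

CL = F × Dose / AUC_0→∞
   = 0.52 × 150 / 50.2 = 1.55378 L/h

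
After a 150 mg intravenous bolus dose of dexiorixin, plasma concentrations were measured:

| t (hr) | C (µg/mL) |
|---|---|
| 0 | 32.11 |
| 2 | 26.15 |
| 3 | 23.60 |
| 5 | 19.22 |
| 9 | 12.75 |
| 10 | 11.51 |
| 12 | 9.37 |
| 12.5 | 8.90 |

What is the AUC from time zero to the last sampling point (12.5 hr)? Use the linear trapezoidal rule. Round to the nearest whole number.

Trapezoidal AUC_0→12.5:
  [0→2]: (32.11+26.15)/2 × 2 = 58.26
  [2→3]: (26.15+23.60)/2 × 1 = 24.875
  [3→5]: (23.60+19.22)/2 × 2 = 42.82
  [5→9]: (19.22+12.75)/2 × 4 = 63.94
  [9→10]: (12.75+11.51)/2 × 1 = 12.13
  [10→12]: (11.51+9.37)/2 × 2 = 20.88
  [12→12.5]: (9.37+8.90)/2 × 0.5 = 4.5675
  Sum = 227.4725 µg/mL·hr

AUC = 227 µg/mL·hr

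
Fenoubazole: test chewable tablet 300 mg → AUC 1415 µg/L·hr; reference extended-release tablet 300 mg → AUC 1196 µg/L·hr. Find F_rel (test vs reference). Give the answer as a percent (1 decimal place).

F_rel = 118.3%

F_rel = (AUC_test/D_test) / (AUC_ref/D_ref)
      = (1415/300) / (1196/300)
      = 4.71667 / 3.98667 = 1.1831 = 118.31%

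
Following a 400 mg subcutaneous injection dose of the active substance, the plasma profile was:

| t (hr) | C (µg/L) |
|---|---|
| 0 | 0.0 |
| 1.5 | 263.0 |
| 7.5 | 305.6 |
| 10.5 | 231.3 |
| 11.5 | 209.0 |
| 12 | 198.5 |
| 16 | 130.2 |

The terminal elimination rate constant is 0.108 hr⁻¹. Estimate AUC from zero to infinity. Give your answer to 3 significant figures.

AUC = 4890 µg/L·hr

Trapezoidal AUC_0→16:
  [0→1.5]: (0.0+263.0)/2 × 1.5 = 197.25
  [1.5→7.5]: (263.0+305.6)/2 × 6 = 1705.8
  [7.5→10.5]: (305.6+231.3)/2 × 3 = 805.35
  [10.5→11.5]: (231.3+209.0)/2 × 1 = 220.15
  [11.5→12]: (209.0+198.5)/2 × 0.5 = 101.875
  [12→16]: (198.5+130.2)/2 × 4 = 657.4
  Sum = 3687.825 µg/L·hr
Extrapolated tail: C_last / k_e = 130.2 / 0.108 = 1205.556
AUC_0→∞ = 3687.825 + 1205.556 = 4893.381 µg/L·hr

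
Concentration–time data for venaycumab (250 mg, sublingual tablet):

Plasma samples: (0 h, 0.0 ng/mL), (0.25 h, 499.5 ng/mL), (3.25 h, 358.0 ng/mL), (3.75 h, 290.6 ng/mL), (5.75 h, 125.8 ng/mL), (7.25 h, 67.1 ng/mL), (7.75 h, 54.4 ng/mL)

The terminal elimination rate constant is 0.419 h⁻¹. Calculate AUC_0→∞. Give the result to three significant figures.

Trapezoidal AUC_0→7.75:
  [0→0.25]: (0.0+499.5)/2 × 0.25 = 62.4375
  [0.25→3.25]: (499.5+358.0)/2 × 3 = 1286.25
  [3.25→3.75]: (358.0+290.6)/2 × 0.5 = 162.15
  [3.75→5.75]: (290.6+125.8)/2 × 2 = 416.4
  [5.75→7.25]: (125.8+67.1)/2 × 1.5 = 144.675
  [7.25→7.75]: (67.1+54.4)/2 × 0.5 = 30.375
  Sum = 2102.2875 ng/mL·h
Extrapolated tail: C_last / k_e = 54.4 / 0.419 = 129.833
AUC_0→∞ = 2102.2875 + 129.833 = 2232.1205 ng/mL·h

AUC = 2230 ng/mL·h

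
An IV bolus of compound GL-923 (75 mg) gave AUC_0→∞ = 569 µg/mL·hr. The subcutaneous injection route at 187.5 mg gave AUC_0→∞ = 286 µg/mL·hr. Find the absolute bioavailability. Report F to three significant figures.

F = (AUC_ev / D_ev) / (AUC_iv / D_iv)
  = (286/187.5) / (569/75)
  = 1.52533 / 7.58667 = 0.2011

F = 0.201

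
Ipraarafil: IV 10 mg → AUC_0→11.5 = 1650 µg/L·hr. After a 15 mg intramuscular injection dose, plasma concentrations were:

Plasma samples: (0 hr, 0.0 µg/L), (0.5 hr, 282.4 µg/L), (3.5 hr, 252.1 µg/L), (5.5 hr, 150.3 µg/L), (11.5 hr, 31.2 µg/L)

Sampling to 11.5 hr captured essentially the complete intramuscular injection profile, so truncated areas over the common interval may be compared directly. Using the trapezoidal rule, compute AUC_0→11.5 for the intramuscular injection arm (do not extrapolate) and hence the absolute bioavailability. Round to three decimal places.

F = 0.735

Trapezoidal AUC_0→11.5 (intramuscular injection):
  [0→0.5]: (0.0+282.4)/2 × 0.5 = 70.6
  [0.5→3.5]: (282.4+252.1)/2 × 3 = 801.75
  [3.5→5.5]: (252.1+150.3)/2 × 2 = 402.4
  [5.5→11.5]: (150.3+31.2)/2 × 6 = 544.5
  Sum = 1819.25 µg/L·hr
F = (AUC_ev/D_ev)/(AUC_iv/D_iv) = (1819.25/15)/(1650/10) = 121.283/165 = 0.7350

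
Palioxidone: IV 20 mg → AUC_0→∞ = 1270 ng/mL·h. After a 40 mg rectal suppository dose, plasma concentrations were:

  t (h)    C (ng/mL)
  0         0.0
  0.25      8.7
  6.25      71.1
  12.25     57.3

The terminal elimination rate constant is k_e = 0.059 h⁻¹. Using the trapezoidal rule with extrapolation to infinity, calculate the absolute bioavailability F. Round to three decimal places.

Trapezoidal AUC_0→12.25 (rectal suppository):
  [0→0.25]: (0.0+8.7)/2 × 0.25 = 1.0875
  [0.25→6.25]: (8.7+71.1)/2 × 6 = 239.4
  [6.25→12.25]: (71.1+57.3)/2 × 6 = 385.2
  Sum = 625.6875 ng/mL·h
Tail: C_last/k_e = 57.3/0.059 = 971.186
AUC_0→∞ (rectal suppository) = 625.6875 + 971.186 = 1596.8735 ng/mL·h
F = (AUC_ev/D_ev)/(AUC_iv/D_iv) = (1596.8735/40)/(1270/20) = 39.9218/63.5 = 0.6287

F = 0.629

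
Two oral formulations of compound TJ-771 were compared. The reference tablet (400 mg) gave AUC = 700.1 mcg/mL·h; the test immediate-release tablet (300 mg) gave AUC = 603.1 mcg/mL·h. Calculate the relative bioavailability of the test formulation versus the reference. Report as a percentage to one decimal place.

F_rel = (AUC_test/D_test) / (AUC_ref/D_ref)
      = (603.1/300) / (700.1/400)
      = 2.01033 / 1.75025 = 1.1486 = 114.86%

F_rel = 114.9%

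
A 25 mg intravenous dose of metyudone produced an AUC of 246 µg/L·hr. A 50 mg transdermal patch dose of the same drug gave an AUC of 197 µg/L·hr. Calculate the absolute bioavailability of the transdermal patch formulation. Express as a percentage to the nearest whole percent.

F = (AUC_ev / D_ev) / (AUC_iv / D_iv)
  = (197/50) / (246/25)
  = 3.94 / 9.84 = 0.4004
  = 40.04%

F = 40%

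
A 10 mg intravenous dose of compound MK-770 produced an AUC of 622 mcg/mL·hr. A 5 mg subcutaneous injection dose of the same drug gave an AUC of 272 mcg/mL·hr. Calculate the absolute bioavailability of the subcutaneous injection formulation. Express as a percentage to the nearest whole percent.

F = 87%

F = (AUC_ev / D_ev) / (AUC_iv / D_iv)
  = (272/5) / (622/10)
  = 54.4 / 62.2 = 0.8746
  = 87.46%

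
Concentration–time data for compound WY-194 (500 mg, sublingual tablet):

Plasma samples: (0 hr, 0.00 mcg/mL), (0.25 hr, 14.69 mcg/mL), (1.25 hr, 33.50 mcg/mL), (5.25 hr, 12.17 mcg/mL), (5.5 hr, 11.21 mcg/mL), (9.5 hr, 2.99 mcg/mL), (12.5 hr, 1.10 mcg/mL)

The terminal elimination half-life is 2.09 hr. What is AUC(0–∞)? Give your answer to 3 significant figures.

Trapezoidal AUC_0→12.5:
  [0→0.25]: (0.00+14.69)/2 × 0.25 = 1.83625
  [0.25→1.25]: (14.69+33.50)/2 × 1 = 24.095
  [1.25→5.25]: (33.50+12.17)/2 × 4 = 91.34
  [5.25→5.5]: (12.17+11.21)/2 × 0.25 = 2.9225
  [5.5→9.5]: (11.21+2.99)/2 × 4 = 28.4
  [9.5→12.5]: (2.99+1.10)/2 × 3 = 6.135
  Sum = 154.72875 mcg/mL·hr
k_e = ln2 / t½ = 0.693147 / 2.09 = 0.3316 hr^-1
Extrapolated tail: C_last / k_e = 1.10 / 0.3316 = 3.317
AUC_0→∞ = 154.72875 + 3.317 = 158.04575 mcg/mL·hr

AUC = 158 mcg/mL·hr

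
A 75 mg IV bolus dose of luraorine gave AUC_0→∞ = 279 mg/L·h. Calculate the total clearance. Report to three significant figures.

CL = Dose_iv / AUC_0→∞
   = 75 / 279 = 0.268817 L/h

CL = 0.269 L/h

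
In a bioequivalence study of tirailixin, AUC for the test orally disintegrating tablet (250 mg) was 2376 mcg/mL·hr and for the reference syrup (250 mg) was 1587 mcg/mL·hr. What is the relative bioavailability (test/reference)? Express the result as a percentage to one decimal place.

F_rel = (AUC_test/D_test) / (AUC_ref/D_ref)
      = (2376/250) / (1587/250)
      = 9.504 / 6.348 = 1.4972 = 149.72%

F_rel = 149.7%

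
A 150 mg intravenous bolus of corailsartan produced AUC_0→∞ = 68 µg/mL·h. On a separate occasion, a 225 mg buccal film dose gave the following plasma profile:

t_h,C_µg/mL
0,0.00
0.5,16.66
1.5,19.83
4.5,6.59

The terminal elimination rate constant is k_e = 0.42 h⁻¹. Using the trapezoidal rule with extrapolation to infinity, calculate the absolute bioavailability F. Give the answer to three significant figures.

Trapezoidal AUC_0→4.5 (buccal film):
  [0→0.5]: (0.00+16.66)/2 × 0.5 = 4.165
  [0.5→1.5]: (16.66+19.83)/2 × 1 = 18.245
  [1.5→4.5]: (19.83+6.59)/2 × 3 = 39.63
  Sum = 62.04 µg/mL·h
Tail: C_last/k_e = 6.59/0.42 = 15.690
AUC_0→∞ (buccal film) = 62.04 + 15.690 = 77.73 µg/mL·h
F = (AUC_ev/D_ev)/(AUC_iv/D_iv) = (77.73/225)/(68/150) = 0.345467/0.453333 = 0.7621

F = 0.762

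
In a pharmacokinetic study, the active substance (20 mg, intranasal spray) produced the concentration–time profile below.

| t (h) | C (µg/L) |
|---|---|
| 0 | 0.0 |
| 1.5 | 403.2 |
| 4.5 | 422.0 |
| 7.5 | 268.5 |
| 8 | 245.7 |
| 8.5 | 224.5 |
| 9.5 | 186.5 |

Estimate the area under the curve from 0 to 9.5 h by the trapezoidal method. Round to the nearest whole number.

Trapezoidal AUC_0→9.5:
  [0→1.5]: (0.0+403.2)/2 × 1.5 = 302.4
  [1.5→4.5]: (403.2+422.0)/2 × 3 = 1237.8
  [4.5→7.5]: (422.0+268.5)/2 × 3 = 1035.75
  [7.5→8]: (268.5+245.7)/2 × 0.5 = 128.55
  [8→8.5]: (245.7+224.5)/2 × 0.5 = 117.55
  [8.5→9.5]: (224.5+186.5)/2 × 1 = 205.5
  Sum = 3027.55 µg/L·h

AUC = 3028 µg/L·h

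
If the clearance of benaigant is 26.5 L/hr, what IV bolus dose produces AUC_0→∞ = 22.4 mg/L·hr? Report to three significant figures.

Dose_iv = CL × AUC_0→∞
     = 26.5 × 22.4 = 593.6 mg

Dose = 594 mg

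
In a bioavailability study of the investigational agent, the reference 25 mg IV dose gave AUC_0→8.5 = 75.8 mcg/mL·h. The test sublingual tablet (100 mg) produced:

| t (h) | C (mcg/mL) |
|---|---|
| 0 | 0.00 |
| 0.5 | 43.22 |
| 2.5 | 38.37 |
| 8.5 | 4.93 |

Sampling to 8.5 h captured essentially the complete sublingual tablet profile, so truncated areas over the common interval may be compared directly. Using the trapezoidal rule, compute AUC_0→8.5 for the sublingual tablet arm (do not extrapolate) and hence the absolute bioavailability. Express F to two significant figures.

Trapezoidal AUC_0→8.5 (sublingual tablet):
  [0→0.5]: (0.00+43.22)/2 × 0.5 = 10.805
  [0.5→2.5]: (43.22+38.37)/2 × 2 = 81.59
  [2.5→8.5]: (38.37+4.93)/2 × 6 = 129.9
  Sum = 222.295 mcg/mL·h
F = (AUC_ev/D_ev)/(AUC_iv/D_iv) = (222.295/100)/(75.8/25) = 2.22295/3.032 = 0.7332

F = 0.73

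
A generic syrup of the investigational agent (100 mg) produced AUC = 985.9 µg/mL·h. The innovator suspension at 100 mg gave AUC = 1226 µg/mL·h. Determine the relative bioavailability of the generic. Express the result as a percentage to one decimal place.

F_rel = 80.4%

F_rel = (AUC_test/D_test) / (AUC_ref/D_ref)
      = (985.9/100) / (1226/100)
      = 9.859 / 12.26 = 0.8042 = 80.42%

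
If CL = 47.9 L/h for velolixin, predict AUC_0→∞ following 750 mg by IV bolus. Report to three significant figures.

AUC = 15.7 mg/L·h

AUC_0→∞ = Dose_iv / CL
        = 750 / 47.9 = 15.6576 mg/L·h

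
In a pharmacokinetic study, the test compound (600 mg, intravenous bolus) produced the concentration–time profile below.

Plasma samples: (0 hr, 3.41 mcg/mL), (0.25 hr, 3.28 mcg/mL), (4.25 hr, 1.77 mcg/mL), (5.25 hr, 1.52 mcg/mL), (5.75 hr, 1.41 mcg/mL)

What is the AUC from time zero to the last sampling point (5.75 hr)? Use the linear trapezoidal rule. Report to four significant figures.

AUC = 13.31 mcg/mL·hr

Trapezoidal AUC_0→5.75:
  [0→0.25]: (3.41+3.28)/2 × 0.25 = 0.83625
  [0.25→4.25]: (3.28+1.77)/2 × 4 = 10.1
  [4.25→5.25]: (1.77+1.52)/2 × 1 = 1.645
  [5.25→5.75]: (1.52+1.41)/2 × 0.5 = 0.7325
  Sum = 13.31375 mcg/mL·hr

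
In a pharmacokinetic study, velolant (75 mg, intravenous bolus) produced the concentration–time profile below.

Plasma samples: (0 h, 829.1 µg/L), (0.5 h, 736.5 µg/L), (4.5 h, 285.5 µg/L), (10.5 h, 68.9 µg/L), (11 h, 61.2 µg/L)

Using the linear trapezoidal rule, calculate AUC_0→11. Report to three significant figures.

AUC = 3530 µg/L·h

Trapezoidal AUC_0→11:
  [0→0.5]: (829.1+736.5)/2 × 0.5 = 391.4
  [0.5→4.5]: (736.5+285.5)/2 × 4 = 2044.0
  [4.5→10.5]: (285.5+68.9)/2 × 6 = 1063.2
  [10.5→11]: (68.9+61.2)/2 × 0.5 = 32.525
  Sum = 3531.125 µg/L·h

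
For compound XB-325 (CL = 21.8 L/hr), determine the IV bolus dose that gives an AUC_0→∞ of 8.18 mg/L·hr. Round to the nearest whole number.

Dose = 178 mg

Dose_iv = CL × AUC_0→∞
     = 21.8 × 8.18 = 178.324 mg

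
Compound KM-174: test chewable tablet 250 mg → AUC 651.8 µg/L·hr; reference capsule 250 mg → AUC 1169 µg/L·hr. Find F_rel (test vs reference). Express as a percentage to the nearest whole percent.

F_rel = (AUC_test/D_test) / (AUC_ref/D_ref)
      = (651.8/250) / (1169/250)
      = 2.6072 / 4.676 = 0.5576 = 55.76%

F_rel = 56%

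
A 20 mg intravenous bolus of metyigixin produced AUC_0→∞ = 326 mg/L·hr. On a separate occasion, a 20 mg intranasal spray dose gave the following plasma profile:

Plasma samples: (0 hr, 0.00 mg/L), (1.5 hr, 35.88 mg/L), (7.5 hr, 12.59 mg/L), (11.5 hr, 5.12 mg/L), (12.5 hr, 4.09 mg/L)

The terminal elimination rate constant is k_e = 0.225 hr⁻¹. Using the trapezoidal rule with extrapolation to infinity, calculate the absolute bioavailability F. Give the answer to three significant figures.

F = 0.707

Trapezoidal AUC_0→12.5 (intranasal spray):
  [0→1.5]: (0.00+35.88)/2 × 1.5 = 26.91
  [1.5→7.5]: (35.88+12.59)/2 × 6 = 145.41
  [7.5→11.5]: (12.59+5.12)/2 × 4 = 35.42
  [11.5→12.5]: (5.12+4.09)/2 × 1 = 4.605
  Sum = 212.345 mg/L·hr
Tail: C_last/k_e = 4.09/0.225 = 18.178
AUC_0→∞ (intranasal spray) = 212.345 + 18.178 = 230.523 mg/L·hr
F = (AUC_ev/D_ev)/(AUC_iv/D_iv) = (230.523/20)/(326/20) = 11.52615/16.3 = 0.7071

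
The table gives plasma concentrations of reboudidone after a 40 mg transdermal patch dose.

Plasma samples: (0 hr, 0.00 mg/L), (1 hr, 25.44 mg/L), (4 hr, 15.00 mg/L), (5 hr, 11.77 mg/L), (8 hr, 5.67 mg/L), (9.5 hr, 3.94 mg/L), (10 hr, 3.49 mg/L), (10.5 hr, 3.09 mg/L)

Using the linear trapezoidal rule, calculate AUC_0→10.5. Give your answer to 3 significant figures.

Trapezoidal AUC_0→10.5:
  [0→1]: (0.00+25.44)/2 × 1 = 12.72
  [1→4]: (25.44+15.00)/2 × 3 = 60.66
  [4→5]: (15.00+11.77)/2 × 1 = 13.385
  [5→8]: (11.77+5.67)/2 × 3 = 26.16
  [8→9.5]: (5.67+3.94)/2 × 1.5 = 7.2075
  [9.5→10]: (3.94+3.49)/2 × 0.5 = 1.8575
  [10→10.5]: (3.49+3.09)/2 × 0.5 = 1.645
  Sum = 123.635 mg/L·hr

AUC = 124 mg/L·hr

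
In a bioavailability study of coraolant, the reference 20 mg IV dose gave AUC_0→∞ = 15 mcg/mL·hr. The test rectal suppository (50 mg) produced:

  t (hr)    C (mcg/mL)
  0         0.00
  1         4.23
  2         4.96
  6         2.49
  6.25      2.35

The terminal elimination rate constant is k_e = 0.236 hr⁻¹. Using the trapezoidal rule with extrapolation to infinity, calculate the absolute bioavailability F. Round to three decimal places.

F = 0.858

Trapezoidal AUC_0→6.25 (rectal suppository):
  [0→1]: (0.00+4.23)/2 × 1 = 2.115
  [1→2]: (4.23+4.96)/2 × 1 = 4.595
  [2→6]: (4.96+2.49)/2 × 4 = 14.9
  [6→6.25]: (2.49+2.35)/2 × 0.25 = 0.605
  Sum = 22.215 mcg/mL·hr
Tail: C_last/k_e = 2.35/0.236 = 9.958
AUC_0→∞ (rectal suppository) = 22.215 + 9.958 = 32.173 mcg/mL·hr
F = (AUC_ev/D_ev)/(AUC_iv/D_iv) = (32.173/50)/(15/20) = 0.64346/0.75 = 0.8579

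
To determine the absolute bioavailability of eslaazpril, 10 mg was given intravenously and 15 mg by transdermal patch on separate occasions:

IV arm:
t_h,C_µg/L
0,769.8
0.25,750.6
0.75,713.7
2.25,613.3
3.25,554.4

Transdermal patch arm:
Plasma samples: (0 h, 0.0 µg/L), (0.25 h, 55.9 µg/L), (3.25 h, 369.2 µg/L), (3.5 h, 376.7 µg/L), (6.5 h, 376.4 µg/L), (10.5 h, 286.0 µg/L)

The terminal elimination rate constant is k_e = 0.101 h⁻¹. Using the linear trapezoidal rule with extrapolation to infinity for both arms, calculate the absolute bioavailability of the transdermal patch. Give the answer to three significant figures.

Trapezoidal AUC_0→3.25 (IV):
  [0→0.25]: (769.8+750.6)/2 × 0.25 = 190.05
  [0.25→0.75]: (750.6+713.7)/2 × 0.5 = 366.075
  [0.75→2.25]: (713.7+613.3)/2 × 1.5 = 995.25
  [2.25→3.25]: (613.3+554.4)/2 × 1 = 583.85
  Sum = 2135.225 µg/L·h
IV tail: 554.4/0.101 = 5489.109; AUC_iv,0→∞ = 2135.225 + 5489.109 = 7624.334 µg/L·h
Trapezoidal AUC_0→10.5 (transdermal patch):
  [0→0.25]: (0.0+55.9)/2 × 0.25 = 6.9875
  [0.25→3.25]: (55.9+369.2)/2 × 3 = 637.65
  [3.25→3.5]: (369.2+376.7)/2 × 0.25 = 93.2375
  [3.5→6.5]: (376.7+376.4)/2 × 3 = 1129.65
  [6.5→10.5]: (376.4+286.0)/2 × 4 = 1324.8
  Sum = 3192.325 µg/L·h
transdermal patch tail: 286.0/0.101 = 2831.683; AUC_ev,0→∞ = 3192.325 + 2831.683 = 6024.008 µg/L·h
F = (AUC_ev/D_ev)/(AUC_iv/D_iv) = (6024.008/15)/(7624.334/10) = 401.601/762.4334 = 0.5267

F = 0.527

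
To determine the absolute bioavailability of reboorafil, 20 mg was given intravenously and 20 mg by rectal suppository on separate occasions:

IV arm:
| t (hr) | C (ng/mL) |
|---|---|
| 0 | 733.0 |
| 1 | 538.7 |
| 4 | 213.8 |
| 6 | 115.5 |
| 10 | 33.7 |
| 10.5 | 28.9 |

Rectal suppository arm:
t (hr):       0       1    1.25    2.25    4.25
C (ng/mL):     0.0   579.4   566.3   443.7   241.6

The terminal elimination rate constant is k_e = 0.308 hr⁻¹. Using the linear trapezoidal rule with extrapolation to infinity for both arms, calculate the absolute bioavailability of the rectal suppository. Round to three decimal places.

F = 0.962

Trapezoidal AUC_0→10.5 (IV):
  [0→1]: (733.0+538.7)/2 × 1 = 635.85
  [1→4]: (538.7+213.8)/2 × 3 = 1128.75
  [4→6]: (213.8+115.5)/2 × 2 = 329.3
  [6→10]: (115.5+33.7)/2 × 4 = 298.4
  [10→10.5]: (33.7+28.9)/2 × 0.5 = 15.65
  Sum = 2407.95 ng/mL·hr
IV tail: 28.9/0.308 = 93.831; AUC_iv,0→∞ = 2407.95 + 93.831 = 2501.781 ng/mL·hr
Trapezoidal AUC_0→4.25 (rectal suppository):
  [0→1]: (0.0+579.4)/2 × 1 = 289.7
  [1→1.25]: (579.4+566.3)/2 × 0.25 = 143.2125
  [1.25→2.25]: (566.3+443.7)/2 × 1 = 505.0
  [2.25→4.25]: (443.7+241.6)/2 × 2 = 685.3
  Sum = 1623.2125 ng/mL·hr
rectal suppository tail: 241.6/0.308 = 784.416; AUC_ev,0→∞ = 1623.2125 + 784.416 = 2407.6285 ng/mL·hr
F = (AUC_ev/D_ev)/(AUC_iv/D_iv) = (2407.6285/20)/(2501.781/20) = 120.381/125.08905 = 0.9624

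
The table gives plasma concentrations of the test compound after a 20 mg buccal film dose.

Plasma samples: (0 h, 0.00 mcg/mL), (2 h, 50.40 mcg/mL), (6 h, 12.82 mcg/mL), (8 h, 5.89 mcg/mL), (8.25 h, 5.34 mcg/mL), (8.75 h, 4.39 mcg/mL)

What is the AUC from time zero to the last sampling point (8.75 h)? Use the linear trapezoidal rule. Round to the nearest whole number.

AUC = 199 mcg/mL·h

Trapezoidal AUC_0→8.75:
  [0→2]: (0.00+50.40)/2 × 2 = 50.4
  [2→6]: (50.40+12.82)/2 × 4 = 126.44
  [6→8]: (12.82+5.89)/2 × 2 = 18.71
  [8→8.25]: (5.89+5.34)/2 × 0.25 = 1.40375
  [8.25→8.75]: (5.34+4.39)/2 × 0.5 = 2.4325
  Sum = 199.38625 mcg/mL·h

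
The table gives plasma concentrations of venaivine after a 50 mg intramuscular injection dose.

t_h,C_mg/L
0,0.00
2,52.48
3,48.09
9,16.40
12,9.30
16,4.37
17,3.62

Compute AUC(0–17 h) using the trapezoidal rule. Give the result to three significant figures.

AUC = 366 mg/L·h

Trapezoidal AUC_0→17:
  [0→2]: (0.00+52.48)/2 × 2 = 52.48
  [2→3]: (52.48+48.09)/2 × 1 = 50.285
  [3→9]: (48.09+16.40)/2 × 6 = 193.47
  [9→12]: (16.40+9.30)/2 × 3 = 38.55
  [12→16]: (9.30+4.37)/2 × 4 = 27.34
  [16→17]: (4.37+3.62)/2 × 1 = 3.995
  Sum = 366.12 mg/L·h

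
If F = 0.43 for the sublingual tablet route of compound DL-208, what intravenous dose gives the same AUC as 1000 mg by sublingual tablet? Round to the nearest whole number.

D_iv = 430 mg

Systemic exposure from an extravascular dose = F × D_ev, so the equivalent IV dose is F × D_ev.
D_iv = F × D_ev = 0.43 × 1000 = 430 mg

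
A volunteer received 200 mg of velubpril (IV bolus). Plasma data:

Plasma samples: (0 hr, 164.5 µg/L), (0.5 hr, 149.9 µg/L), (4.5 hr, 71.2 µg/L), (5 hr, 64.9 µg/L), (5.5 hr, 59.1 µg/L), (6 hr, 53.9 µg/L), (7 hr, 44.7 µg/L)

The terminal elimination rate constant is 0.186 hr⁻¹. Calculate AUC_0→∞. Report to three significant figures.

AUC = 904 µg/L·hr

Trapezoidal AUC_0→7:
  [0→0.5]: (164.5+149.9)/2 × 0.5 = 78.6
  [0.5→4.5]: (149.9+71.2)/2 × 4 = 442.2
  [4.5→5]: (71.2+64.9)/2 × 0.5 = 34.025
  [5→5.5]: (64.9+59.1)/2 × 0.5 = 31.0
  [5.5→6]: (59.1+53.9)/2 × 0.5 = 28.25
  [6→7]: (53.9+44.7)/2 × 1 = 49.3
  Sum = 663.375 µg/L·hr
Extrapolated tail: C_last / k_e = 44.7 / 0.186 = 240.323
AUC_0→∞ = 663.375 + 240.323 = 903.698 µg/L·hr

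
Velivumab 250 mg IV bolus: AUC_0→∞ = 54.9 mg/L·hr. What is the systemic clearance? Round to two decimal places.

CL = Dose_iv / AUC_0→∞
   = 250 / 54.9 = 4.55373 L/hr

CL = 4.55 L/hr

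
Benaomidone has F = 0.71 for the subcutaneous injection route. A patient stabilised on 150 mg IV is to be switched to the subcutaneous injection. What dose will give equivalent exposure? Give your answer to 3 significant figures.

For equal systemic exposure: F × D_ev = D_iv
D_ev = D_iv / F = 150 / 0.71 = 211.268 mg

D_subcutaneous = 211 mg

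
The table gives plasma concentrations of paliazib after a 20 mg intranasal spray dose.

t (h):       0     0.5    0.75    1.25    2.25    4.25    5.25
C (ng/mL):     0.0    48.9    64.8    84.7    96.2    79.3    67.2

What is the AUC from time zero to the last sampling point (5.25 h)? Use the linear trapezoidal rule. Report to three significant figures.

Trapezoidal AUC_0→5.25:
  [0→0.5]: (0.0+48.9)/2 × 0.5 = 12.225
  [0.5→0.75]: (48.9+64.8)/2 × 0.25 = 14.2125
  [0.75→1.25]: (64.8+84.7)/2 × 0.5 = 37.375
  [1.25→2.25]: (84.7+96.2)/2 × 1 = 90.45
  [2.25→4.25]: (96.2+79.3)/2 × 2 = 175.5
  [4.25→5.25]: (79.3+67.2)/2 × 1 = 73.25
  Sum = 403.0125 ng/mL·h

AUC = 403 ng/mL·h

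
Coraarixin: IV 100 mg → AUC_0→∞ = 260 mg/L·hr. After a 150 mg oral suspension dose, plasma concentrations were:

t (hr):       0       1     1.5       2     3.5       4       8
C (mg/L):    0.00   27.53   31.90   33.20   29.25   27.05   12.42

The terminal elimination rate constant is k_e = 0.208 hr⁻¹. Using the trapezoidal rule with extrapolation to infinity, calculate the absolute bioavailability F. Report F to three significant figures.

Trapezoidal AUC_0→8 (oral suspension):
  [0→1]: (0.00+27.53)/2 × 1 = 13.765
  [1→1.5]: (27.53+31.90)/2 × 0.5 = 14.8575
  [1.5→2]: (31.90+33.20)/2 × 0.5 = 16.275
  [2→3.5]: (33.20+29.25)/2 × 1.5 = 46.8375
  [3.5→4]: (29.25+27.05)/2 × 0.5 = 14.075
  [4→8]: (27.05+12.42)/2 × 4 = 78.94
  Sum = 184.75 mg/L·hr
Tail: C_last/k_e = 12.42/0.208 = 59.712
AUC_0→∞ (oral suspension) = 184.75 + 59.712 = 244.462 mg/L·hr
F = (AUC_ev/D_ev)/(AUC_iv/D_iv) = (244.462/150)/(260/100) = 1.62975/2.6 = 0.6268

F = 0.627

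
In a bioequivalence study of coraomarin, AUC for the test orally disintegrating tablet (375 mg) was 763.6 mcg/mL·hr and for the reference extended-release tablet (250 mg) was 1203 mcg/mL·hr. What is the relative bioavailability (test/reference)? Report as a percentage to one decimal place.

F_rel = (AUC_test/D_test) / (AUC_ref/D_ref)
      = (763.6/375) / (1203/250)
      = 2.03627 / 4.812 = 0.4232 = 42.32%

F_rel = 42.3%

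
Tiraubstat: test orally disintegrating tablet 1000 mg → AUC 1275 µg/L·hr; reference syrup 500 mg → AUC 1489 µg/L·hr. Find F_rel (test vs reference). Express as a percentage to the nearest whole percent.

F_rel = 43%

F_rel = (AUC_test/D_test) / (AUC_ref/D_ref)
      = (1275/1000) / (1489/500)
      = 1.275 / 2.978 = 0.4281 = 42.81%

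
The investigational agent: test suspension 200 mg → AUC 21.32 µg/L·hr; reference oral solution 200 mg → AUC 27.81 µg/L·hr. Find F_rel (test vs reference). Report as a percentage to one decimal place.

F_rel = (AUC_test/D_test) / (AUC_ref/D_ref)
      = (21.32/200) / (27.81/200)
      = 0.1066 / 0.13905 = 0.7666 = 76.66%

F_rel = 76.7%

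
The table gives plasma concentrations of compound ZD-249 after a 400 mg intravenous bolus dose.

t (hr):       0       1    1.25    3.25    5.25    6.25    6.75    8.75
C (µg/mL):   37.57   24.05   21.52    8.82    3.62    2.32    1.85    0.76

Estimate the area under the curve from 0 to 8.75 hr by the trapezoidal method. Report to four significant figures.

AUC = 85.91 µg/mL·hr

Trapezoidal AUC_0→8.75:
  [0→1]: (37.57+24.05)/2 × 1 = 30.81
  [1→1.25]: (24.05+21.52)/2 × 0.25 = 5.69625
  [1.25→3.25]: (21.52+8.82)/2 × 2 = 30.34
  [3.25→5.25]: (8.82+3.62)/2 × 2 = 12.44
  [5.25→6.25]: (3.62+2.32)/2 × 1 = 2.97
  [6.25→6.75]: (2.32+1.85)/2 × 0.5 = 1.0425
  [6.75→8.75]: (1.85+0.76)/2 × 2 = 2.61
  Sum = 85.90875 µg/mL·hr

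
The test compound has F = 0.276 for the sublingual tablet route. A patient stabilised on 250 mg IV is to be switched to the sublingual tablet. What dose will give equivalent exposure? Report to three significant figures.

D_sublingual = 906 mg

For equal systemic exposure: F × D_ev = D_iv
D_ev = D_iv / F = 250 / 0.276 = 905.797 mg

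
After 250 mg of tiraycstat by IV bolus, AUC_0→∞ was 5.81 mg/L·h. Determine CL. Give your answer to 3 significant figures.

CL = 43.0 L/h

CL = Dose_iv / AUC_0→∞
   = 250 / 5.81 = 43.0293 L/h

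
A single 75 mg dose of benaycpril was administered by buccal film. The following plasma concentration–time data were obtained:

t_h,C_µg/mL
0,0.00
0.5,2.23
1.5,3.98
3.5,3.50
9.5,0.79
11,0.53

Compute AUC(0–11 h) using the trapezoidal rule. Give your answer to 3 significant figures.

AUC = 25.0 µg/mL·h

Trapezoidal AUC_0→11:
  [0→0.5]: (0.00+2.23)/2 × 0.5 = 0.5575
  [0.5→1.5]: (2.23+3.98)/2 × 1 = 3.105
  [1.5→3.5]: (3.98+3.50)/2 × 2 = 7.48
  [3.5→9.5]: (3.50+0.79)/2 × 6 = 12.87
  [9.5→11]: (0.79+0.53)/2 × 1.5 = 0.99
  Sum = 25.0025 µg/mL·h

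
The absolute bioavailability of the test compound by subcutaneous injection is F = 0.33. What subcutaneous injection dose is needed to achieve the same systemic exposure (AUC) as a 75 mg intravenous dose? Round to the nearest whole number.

For equal systemic exposure: F × D_ev = D_iv
D_ev = D_iv / F = 75 / 0.33 = 227.273 mg

D_subcutaneous = 227 mg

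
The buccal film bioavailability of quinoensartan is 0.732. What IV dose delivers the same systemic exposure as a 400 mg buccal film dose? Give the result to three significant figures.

Systemic exposure from an extravascular dose = F × D_ev, so the equivalent IV dose is F × D_ev.
D_iv = F × D_ev = 0.732 × 400 = 292.8 mg

D_iv = 293 mg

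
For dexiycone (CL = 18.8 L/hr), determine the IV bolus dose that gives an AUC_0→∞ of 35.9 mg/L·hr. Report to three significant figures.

Dose = 675 mg

Dose_iv = CL × AUC_0→∞
     = 18.8 × 35.9 = 674.92 mg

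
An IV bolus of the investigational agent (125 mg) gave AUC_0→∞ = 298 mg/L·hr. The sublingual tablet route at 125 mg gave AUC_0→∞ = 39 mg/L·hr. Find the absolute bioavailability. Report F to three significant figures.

F = 0.131

F = (AUC_ev / D_ev) / (AUC_iv / D_iv)
  = (39/125) / (298/125)
  = 0.312 / 2.384 = 0.1309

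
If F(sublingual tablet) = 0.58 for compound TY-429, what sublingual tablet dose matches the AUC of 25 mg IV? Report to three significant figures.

For equal systemic exposure: F × D_ev = D_iv
D_ev = D_iv / F = 25 / 0.58 = 43.1034 mg

D_sublingual = 43.1 mg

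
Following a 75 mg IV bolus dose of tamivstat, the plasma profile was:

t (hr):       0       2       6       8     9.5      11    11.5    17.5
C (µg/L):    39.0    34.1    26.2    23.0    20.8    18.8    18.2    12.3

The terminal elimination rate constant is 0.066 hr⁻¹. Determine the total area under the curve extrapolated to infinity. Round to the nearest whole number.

AUC = 593 µg/L·hr

Trapezoidal AUC_0→17.5:
  [0→2]: (39.0+34.1)/2 × 2 = 73.1
  [2→6]: (34.1+26.2)/2 × 4 = 120.6
  [6→8]: (26.2+23.0)/2 × 2 = 49.2
  [8→9.5]: (23.0+20.8)/2 × 1.5 = 32.85
  [9.5→11]: (20.8+18.8)/2 × 1.5 = 29.7
  [11→11.5]: (18.8+18.2)/2 × 0.5 = 9.25
  [11.5→17.5]: (18.2+12.3)/2 × 6 = 91.5
  Sum = 406.2 µg/L·hr
Extrapolated tail: C_last / k_e = 12.3 / 0.066 = 186.364
AUC_0→∞ = 406.2 + 186.364 = 592.564 µg/L·hr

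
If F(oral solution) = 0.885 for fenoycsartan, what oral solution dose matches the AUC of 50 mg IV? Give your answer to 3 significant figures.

For equal systemic exposure: F × D_ev = D_iv
D_ev = D_iv / F = 50 / 0.885 = 56.4972 mg

D_oral = 56.5 mg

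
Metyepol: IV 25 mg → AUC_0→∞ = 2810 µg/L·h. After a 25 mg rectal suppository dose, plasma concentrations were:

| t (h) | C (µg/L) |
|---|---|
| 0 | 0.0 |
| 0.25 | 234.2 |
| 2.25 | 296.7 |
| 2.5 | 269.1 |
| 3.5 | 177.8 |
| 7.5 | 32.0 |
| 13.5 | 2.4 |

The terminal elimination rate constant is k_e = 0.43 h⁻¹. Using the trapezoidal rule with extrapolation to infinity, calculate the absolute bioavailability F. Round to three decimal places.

F = 0.492

Trapezoidal AUC_0→13.5 (rectal suppository):
  [0→0.25]: (0.0+234.2)/2 × 0.25 = 29.275
  [0.25→2.25]: (234.2+296.7)/2 × 2 = 530.9
  [2.25→2.5]: (296.7+269.1)/2 × 0.25 = 70.725
  [2.5→3.5]: (269.1+177.8)/2 × 1 = 223.45
  [3.5→7.5]: (177.8+32.0)/2 × 4 = 419.6
  [7.5→13.5]: (32.0+2.4)/2 × 6 = 103.2
  Sum = 1377.15 µg/L·h
Tail: C_last/k_e = 2.4/0.43 = 5.581
AUC_0→∞ (rectal suppository) = 1377.15 + 5.581 = 1382.731 µg/L·h
F = (AUC_ev/D_ev)/(AUC_iv/D_iv) = (1382.731/25)/(2810/25) = 55.30924/112.4 = 0.4921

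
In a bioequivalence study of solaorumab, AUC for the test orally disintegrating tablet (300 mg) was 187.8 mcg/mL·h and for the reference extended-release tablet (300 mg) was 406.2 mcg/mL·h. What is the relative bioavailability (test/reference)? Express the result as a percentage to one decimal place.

F_rel = (AUC_test/D_test) / (AUC_ref/D_ref)
      = (187.8/300) / (406.2/300)
      = 0.626 / 1.354 = 0.4623 = 46.23%

F_rel = 46.2%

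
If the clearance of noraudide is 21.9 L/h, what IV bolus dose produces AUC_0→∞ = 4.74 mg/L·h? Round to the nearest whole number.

Dose = 104 mg

Dose_iv = CL × AUC_0→∞
     = 21.9 × 4.74 = 103.806 mg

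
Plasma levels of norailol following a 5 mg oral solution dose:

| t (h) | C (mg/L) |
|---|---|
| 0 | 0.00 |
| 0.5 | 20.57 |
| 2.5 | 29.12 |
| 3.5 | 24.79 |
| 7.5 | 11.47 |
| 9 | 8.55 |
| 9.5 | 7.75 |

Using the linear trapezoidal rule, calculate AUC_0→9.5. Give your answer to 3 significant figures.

AUC = 173 mg/L·h

Trapezoidal AUC_0→9.5:
  [0→0.5]: (0.00+20.57)/2 × 0.5 = 5.1425
  [0.5→2.5]: (20.57+29.12)/2 × 2 = 49.69
  [2.5→3.5]: (29.12+24.79)/2 × 1 = 26.955
  [3.5→7.5]: (24.79+11.47)/2 × 4 = 72.52
  [7.5→9]: (11.47+8.55)/2 × 1.5 = 15.015
  [9→9.5]: (8.55+7.75)/2 × 0.5 = 4.075
  Sum = 173.3975 mg/L·h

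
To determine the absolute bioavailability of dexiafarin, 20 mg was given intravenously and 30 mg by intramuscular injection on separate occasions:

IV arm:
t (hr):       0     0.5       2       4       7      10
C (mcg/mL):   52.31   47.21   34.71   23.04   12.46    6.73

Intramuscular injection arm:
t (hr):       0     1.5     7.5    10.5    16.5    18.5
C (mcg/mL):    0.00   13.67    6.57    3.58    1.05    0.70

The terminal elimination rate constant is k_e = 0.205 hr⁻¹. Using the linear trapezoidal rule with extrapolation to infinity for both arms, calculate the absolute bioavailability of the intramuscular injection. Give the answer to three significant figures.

Trapezoidal AUC_0→10 (IV):
  [0→0.5]: (52.31+47.21)/2 × 0.5 = 24.88
  [0.5→2]: (47.21+34.71)/2 × 1.5 = 61.44
  [2→4]: (34.71+23.04)/2 × 2 = 57.75
  [4→7]: (23.04+12.46)/2 × 3 = 53.25
  [7→10]: (12.46+6.73)/2 × 3 = 28.785
  Sum = 226.105 mcg/mL·hr
IV tail: 6.73/0.205 = 32.829; AUC_iv,0→∞ = 226.105 + 32.829 = 258.934 mcg/mL·hr
Trapezoidal AUC_0→18.5 (intramuscular injection):
  [0→1.5]: (0.00+13.67)/2 × 1.5 = 10.2525
  [1.5→7.5]: (13.67+6.57)/2 × 6 = 60.72
  [7.5→10.5]: (6.57+3.58)/2 × 3 = 15.225
  [10.5→16.5]: (3.58+1.05)/2 × 6 = 13.89
  [16.5→18.5]: (1.05+0.70)/2 × 2 = 1.75
  Sum = 101.8375 mcg/mL·hr
intramuscular injection tail: 0.70/0.205 = 3.415; AUC_ev,0→∞ = 101.8375 + 3.415 = 105.2525 mcg/mL·hr
F = (AUC_ev/D_ev)/(AUC_iv/D_iv) = (105.2525/30)/(258.934/20) = 3.50842/12.9467 = 0.2710

F = 0.271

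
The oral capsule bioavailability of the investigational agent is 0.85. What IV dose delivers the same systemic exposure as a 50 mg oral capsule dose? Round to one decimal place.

D_iv = 42.5 mg

Systemic exposure from an extravascular dose = F × D_ev, so the equivalent IV dose is F × D_ev.
D_iv = F × D_ev = 0.85 × 50 = 42.5 mg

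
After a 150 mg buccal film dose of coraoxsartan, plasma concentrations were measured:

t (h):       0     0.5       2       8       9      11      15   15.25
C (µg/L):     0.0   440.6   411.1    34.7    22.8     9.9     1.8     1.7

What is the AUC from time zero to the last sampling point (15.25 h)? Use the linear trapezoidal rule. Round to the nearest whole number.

Trapezoidal AUC_0→15.25:
  [0→0.5]: (0.0+440.6)/2 × 0.5 = 110.15
  [0.5→2]: (440.6+411.1)/2 × 1.5 = 638.775
  [2→8]: (411.1+34.7)/2 × 6 = 1337.4
  [8→9]: (34.7+22.8)/2 × 1 = 28.75
  [9→11]: (22.8+9.9)/2 × 2 = 32.7
  [11→15]: (9.9+1.8)/2 × 4 = 23.4
  [15→15.25]: (1.8+1.7)/2 × 0.25 = 0.4375
  Sum = 2171.6125 µg/L·h

AUC = 2172 µg/L·h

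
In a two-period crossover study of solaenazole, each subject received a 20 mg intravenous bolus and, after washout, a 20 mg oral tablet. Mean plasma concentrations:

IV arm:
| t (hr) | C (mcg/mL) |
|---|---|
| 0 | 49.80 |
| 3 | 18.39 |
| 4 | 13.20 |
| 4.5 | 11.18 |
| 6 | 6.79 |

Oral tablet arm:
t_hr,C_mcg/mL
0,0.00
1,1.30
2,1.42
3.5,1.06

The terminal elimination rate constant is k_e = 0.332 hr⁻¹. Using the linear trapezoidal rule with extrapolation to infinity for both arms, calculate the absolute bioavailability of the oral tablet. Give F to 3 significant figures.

F = 0.0447

Trapezoidal AUC_0→6 (IV):
  [0→3]: (49.80+18.39)/2 × 3 = 102.285
  [3→4]: (18.39+13.20)/2 × 1 = 15.795
  [4→4.5]: (13.20+11.18)/2 × 0.5 = 6.095
  [4.5→6]: (11.18+6.79)/2 × 1.5 = 13.4775
  Sum = 137.6525 mcg/mL·hr
IV tail: 6.79/0.332 = 20.452; AUC_iv,0→∞ = 137.6525 + 20.452 = 158.1045 mcg/mL·hr
Trapezoidal AUC_0→3.5 (oral tablet):
  [0→1]: (0.00+1.30)/2 × 1 = 0.65
  [1→2]: (1.30+1.42)/2 × 1 = 1.36
  [2→3.5]: (1.42+1.06)/2 × 1.5 = 1.86
  Sum = 3.87 mcg/mL·hr
oral tablet tail: 1.06/0.332 = 3.193; AUC_ev,0→∞ = 3.87 + 3.193 = 7.063 mcg/mL·hr
F = (AUC_ev/D_ev)/(AUC_iv/D_iv) = (7.063/20)/(158.1045/20) = 0.35315/7.905225 = 0.0447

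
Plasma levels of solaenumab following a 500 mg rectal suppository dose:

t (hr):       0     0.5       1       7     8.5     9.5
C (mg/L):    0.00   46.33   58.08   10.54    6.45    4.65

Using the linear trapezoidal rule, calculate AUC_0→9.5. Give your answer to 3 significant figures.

AUC = 262 mg/L·hr

Trapezoidal AUC_0→9.5:
  [0→0.5]: (0.00+46.33)/2 × 0.5 = 11.5825
  [0.5→1]: (46.33+58.08)/2 × 0.5 = 26.1025
  [1→7]: (58.08+10.54)/2 × 6 = 205.86
  [7→8.5]: (10.54+6.45)/2 × 1.5 = 12.7425
  [8.5→9.5]: (6.45+4.65)/2 × 1 = 5.55
  Sum = 261.8375 mg/L·hr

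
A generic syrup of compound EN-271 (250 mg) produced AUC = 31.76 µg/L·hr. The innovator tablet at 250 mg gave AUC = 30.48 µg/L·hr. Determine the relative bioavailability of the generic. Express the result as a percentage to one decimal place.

F_rel = 104.2%

F_rel = (AUC_test/D_test) / (AUC_ref/D_ref)
      = (31.76/250) / (30.48/250)
      = 0.12704 / 0.12192 = 1.0420 = 104.20%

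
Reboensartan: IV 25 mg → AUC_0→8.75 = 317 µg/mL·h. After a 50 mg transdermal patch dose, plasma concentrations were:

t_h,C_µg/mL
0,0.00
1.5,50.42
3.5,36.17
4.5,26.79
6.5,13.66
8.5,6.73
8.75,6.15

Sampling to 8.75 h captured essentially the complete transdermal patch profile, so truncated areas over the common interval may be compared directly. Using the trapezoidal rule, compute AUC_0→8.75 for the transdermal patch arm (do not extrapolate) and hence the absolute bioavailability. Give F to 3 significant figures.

F = 0.344

Trapezoidal AUC_0→8.75 (transdermal patch):
  [0→1.5]: (0.00+50.42)/2 × 1.5 = 37.815
  [1.5→3.5]: (50.42+36.17)/2 × 2 = 86.59
  [3.5→4.5]: (36.17+26.79)/2 × 1 = 31.48
  [4.5→6.5]: (26.79+13.66)/2 × 2 = 40.45
  [6.5→8.5]: (13.66+6.73)/2 × 2 = 20.39
  [8.5→8.75]: (6.73+6.15)/2 × 0.25 = 1.61
  Sum = 218.335 µg/mL·h
F = (AUC_ev/D_ev)/(AUC_iv/D_iv) = (218.335/50)/(317/25) = 4.3667/12.68 = 0.3444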